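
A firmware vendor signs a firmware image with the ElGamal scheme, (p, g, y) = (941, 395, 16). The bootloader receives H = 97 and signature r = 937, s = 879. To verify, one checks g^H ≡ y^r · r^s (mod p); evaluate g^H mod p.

820

Squares mod 941: 395^1≡395, 395^2≡760, 395^4≡767, 395^8≡164, 395^16≡548, 395^32≡125, 395^64≡569
97 = 64 + 32 + 1, so 395^97 ≡ 569·125·395 ≡ 820 (mod 941)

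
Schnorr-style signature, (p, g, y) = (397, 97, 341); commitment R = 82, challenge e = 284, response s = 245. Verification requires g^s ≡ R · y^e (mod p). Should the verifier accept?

accept

g^s mod p:
Squares mod 397: 97^1≡97, 97^2≡278, 97^4≡266, 97^8≡90, 97^16≡160, 97^32≡192, 97^64≡340, 97^128≡73
245 = 128 + 64 + 32 + 16 + 4 + 1, so 97^245 ≡ 73·340·192·160·266·97 ≡ 374 (mod 397)
R · y^e mod p:
Squares mod 397: 341^1≡341, 341^2≡357, 341^4≡12, 341^8≡144, 341^16≡92, 341^32≡127, 341^64≡249, 341^128≡69, 341^256≡394
284 = 256 + 16 + 8 + 4, so 341^284 ≡ 394·92·144·12 ≡ 266 (mod 397)
82·266 = 21812 ≡ 374 (mod 397)
374 ≡ 374 (mod 397); signature holds.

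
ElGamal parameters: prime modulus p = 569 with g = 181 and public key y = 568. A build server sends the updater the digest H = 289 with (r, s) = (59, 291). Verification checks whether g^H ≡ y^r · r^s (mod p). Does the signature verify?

verifies

Left side g^H mod p:
181^2 = 32761 ≡ 328
181^4 ≡ 328^2 = 107584 ≡ 43
181^8 ≡ 43^2 = 1849 ≡ 142
181^16 ≡ 142^2 = 20164 ≡ 249
181^32 ≡ 249^2 = 62001 ≡ 549
181^64 ≡ 549^2 = 301401 ≡ 400
181^128 ≡ 400^2 = 160000 ≡ 111
181^256 ≡ 111^2 = 12321 ≡ 372
289 = 256 + 32 + 1, so 181^289 ≡ 372·549·181 ≡ 183 (mod 569)
Right side y^r · r^s mod p:
568^2 = 322624 ≡ 1
568^4 ≡ 1^2 = 1
568^8 ≡ 1^2 = 1
568^16 ≡ 1^2 = 1
568^32 ≡ 1^2 = 1
59 = 32 + 16 + 8 + 2 + 1, so 568^59 ≡ 1·1·1·1·568 ≡ 568 (mod 569)
59^2 = 3481 ≡ 67
59^4 ≡ 67^2 = 4489 ≡ 506
59^8 ≡ 506^2 = 256036 ≡ 555
59^16 ≡ 555^2 = 308025 ≡ 196
59^32 ≡ 196^2 = 38416 ≡ 293
59^64 ≡ 293^2 = 85849 ≡ 499
59^128 ≡ 499^2 = 249001 ≡ 348
59^256 ≡ 348^2 = 121104 ≡ 476
291 = 256 + 32 + 2 + 1, so 59^291 ≡ 476·293·67·59 ≡ 386 (mod 569)
568·386 = 219248 ≡ 183 (mod 569)
183 ≡ 183 (mod 569), so the signature is genuine.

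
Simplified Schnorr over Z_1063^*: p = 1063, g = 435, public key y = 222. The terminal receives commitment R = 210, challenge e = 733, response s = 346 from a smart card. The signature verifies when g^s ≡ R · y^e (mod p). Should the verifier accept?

reject

g^s mod p:
Squares mod 1063: 435^1≡435, 435^2≡11, 435^4≡121, 435^8≡822, 435^16≡679, 435^32≡762, 435^64≡246, 435^128≡988, 435^256≡310
346 = 256 + 64 + 16 + 8 + 2, so 435^346 ≡ 310·246·679·822·11 ≡ 72 (mod 1063)
R · y^e mod p:
Squares mod 1063: 222^1≡222, 222^2≡386, 222^4≡176, 222^8≡149, 222^16≡941, 222^32≡2, 222^64≡4, 222^128≡16, 222^256≡256, 222^512≡693
733 = 512 + 128 + 64 + 16 + 8 + 4 + 1, so 222^733 ≡ 693·16·4·941·149·176·222 ≡ 273 (mod 1063)
210·273 = 57330 ≡ 991 (mod 1063)
72 ≠ 991; the check fails.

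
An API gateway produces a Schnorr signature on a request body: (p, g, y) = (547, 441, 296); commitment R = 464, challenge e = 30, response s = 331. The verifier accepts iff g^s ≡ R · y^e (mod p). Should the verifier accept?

g^s mod p:
441^2 = 194481 ≡ 296
441^4 ≡ 296^2 = 87616 ≡ 96
441^8 ≡ 96^2 = 9216 ≡ 464
441^16 ≡ 464^2 = 215296 ≡ 325
441^32 ≡ 325^2 = 105625 ≡ 54
441^64 ≡ 54^2 = 2916 ≡ 181
441^128 ≡ 181^2 = 32761 ≡ 488
441^256 ≡ 488^2 = 238144 ≡ 199
331 = 256 + 64 + 8 + 2 + 1, so 441^331 ≡ 199·181·464·296·441 ≡ 521 (mod 547)
R · y^e mod p:
296^2 = 87616 ≡ 96
296^4 ≡ 96^2 = 9216 ≡ 464
296^8 ≡ 464^2 = 215296 ≡ 325
296^16 ≡ 325^2 = 105625 ≡ 54
30 = 16 + 8 + 4 + 2, so 296^30 ≡ 54·325·464·96 ≡ 509 (mod 547)
464·509 = 236176 ≡ 419 (mod 547)
521 ≠ 419; the check fails.

reject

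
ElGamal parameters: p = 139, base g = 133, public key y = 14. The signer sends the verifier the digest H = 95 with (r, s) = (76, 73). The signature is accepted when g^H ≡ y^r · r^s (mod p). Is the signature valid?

Left side g^H mod p:
Squares mod 139: 133^1≡133, 133^2≡36, 133^4≡45, 133^8≡79, 133^16≡125, 133^32≡57, 133^64≡52
95 = 64 + 16 + 8 + 4 + 2 + 1, so 133^95 ≡ 52·125·79·45·36·133 ≡ 62 (mod 139)
Right side y^r · r^s mod p:
Squares mod 139: 14^1≡14, 14^2≡57, 14^4≡52, 14^8≡63, 14^16≡77, 14^32≡91, 14^64≡80
76 = 64 + 8 + 4, so 14^76 ≡ 80·63·52 ≡ 65 (mod 139)
Squares mod 139: 76^1≡76, 76^2≡77, 76^4≡91, 76^8≡80, 76^16≡6, 76^32≡36, 76^64≡45
73 = 64 + 8 + 1, so 76^73 ≡ 45·80·76 ≡ 48 (mod 139)
65·48 = 3120 ≡ 62 (mod 139)
62 ≡ 62 (mod 139), so the signature is genuine.

valid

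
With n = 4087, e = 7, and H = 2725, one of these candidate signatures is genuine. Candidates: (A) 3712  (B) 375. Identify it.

Candidate A: 3712^2 = 13778944 ≡ 1667; 3712^4 ≡ 1667^2 = 2778889 ≡ 3816; 7 = 4 + 2 + 1, so 3712^7 ≡ 3816·1667·3712 ≡ 2725 (mod 4087)
  → matches H = 2725
Candidate B: 375^2 = 140625 ≡ 1667; 375^4 ≡ 1667^2 = 2778889 ≡ 3816; 7 = 4 + 2 + 1, so 375^7 ≡ 3816·1667·375 ≡ 1362 (mod 4087)

A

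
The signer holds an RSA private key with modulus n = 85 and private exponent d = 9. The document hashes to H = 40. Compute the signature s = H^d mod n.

H^2 ≡ 40^2 = 1600 ≡ 70
H^4 ≡ 70^2 = 4900 ≡ 55
H^8 ≡ 55^2 = 3025 ≡ 50
9 = 8 + 1, so H^9 ≡ 50·40 ≡ 45 (mod 85)

45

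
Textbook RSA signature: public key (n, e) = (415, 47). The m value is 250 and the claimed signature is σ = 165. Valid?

σ^47 mod 415 = 165
165 ≠ 250, so verification fails.

no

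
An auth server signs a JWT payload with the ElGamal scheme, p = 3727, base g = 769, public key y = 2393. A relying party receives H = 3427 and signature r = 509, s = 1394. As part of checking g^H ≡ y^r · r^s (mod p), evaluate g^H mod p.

1154

769^2 = 591361 ≡ 2495
769^4 ≡ 2495^2 = 6225025 ≡ 935
769^8 ≡ 935^2 = 874225 ≡ 2107
769^16 ≡ 2107^2 = 4439449 ≡ 592
769^32 ≡ 592^2 = 350464 ≡ 126
769^64 ≡ 126^2 = 15876 ≡ 968
769^128 ≡ 968^2 = 937024 ≡ 1547
769^256 ≡ 1547^2 = 2393209 ≡ 475
769^512 ≡ 475^2 = 225625 ≡ 2005
769^1024 ≡ 2005^2 = 4020025 ≡ 2319
769^2048 ≡ 2319^2 = 5377761 ≡ 3427
3427 = 2048 + 1024 + 256 + 64 + 32 + 2 + 1, so 769^3427 ≡ 3427·2319·475·968·126·2495·769 ≡ 1154 (mod 3727)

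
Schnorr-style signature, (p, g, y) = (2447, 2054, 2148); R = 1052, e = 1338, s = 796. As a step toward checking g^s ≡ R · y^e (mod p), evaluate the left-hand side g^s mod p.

1976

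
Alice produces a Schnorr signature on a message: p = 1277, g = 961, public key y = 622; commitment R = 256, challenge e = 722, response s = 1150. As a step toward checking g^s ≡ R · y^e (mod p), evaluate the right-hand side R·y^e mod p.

60

622^2 = 386884 ≡ 1230
622^4 ≡ 1230^2 = 1512900 ≡ 932
622^8 ≡ 932^2 = 868624 ≡ 264
622^16 ≡ 264^2 = 69696 ≡ 738
622^32 ≡ 738^2 = 544644 ≡ 642
622^64 ≡ 642^2 = 412164 ≡ 970
622^128 ≡ 970^2 = 940900 ≡ 1028
622^256 ≡ 1028^2 = 1056784 ≡ 705
622^512 ≡ 705^2 = 497025 ≡ 272
722 = 512 + 128 + 64 + 16 + 2, so 622^722 ≡ 272·1028·970·738·1230 ≡ 100 (mod 1277)
R · y^e ≡ 256·100 = 25600 ≡ 60 (mod 1277)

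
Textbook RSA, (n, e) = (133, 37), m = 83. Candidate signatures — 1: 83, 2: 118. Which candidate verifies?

1

Candidate 1: Squares mod 133: 83^1≡83, 83^2≡106, 83^4≡64, 83^8≡106, 83^16≡64, 83^32≡106; 37 = 32 + 4 + 1, so 83^37 ≡ 106·64·83 ≡ 83 (mod 133)
  → matches m = 83
Candidate 2: Squares mod 133: 118^1≡118, 118^2≡92, 118^4≡85, 118^8≡43, 118^16≡120, 118^32≡36; 37 = 32 + 4 + 1, so 118^37 ≡ 36·85·118 ≡ 118 (mod 133)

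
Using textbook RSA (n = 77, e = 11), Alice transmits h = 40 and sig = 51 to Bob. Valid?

no

sig^2 ≡ 51^2 = 2601 ≡ 60
sig^4 ≡ 60^2 = 3600 ≡ 58
sig^8 ≡ 58^2 = 3364 ≡ 53
11 = 8 + 2 + 1, so sig^11 ≡ 53·60·51 ≡ 18 (mod 77)
sig^11 mod 77 = 18, but h = 40.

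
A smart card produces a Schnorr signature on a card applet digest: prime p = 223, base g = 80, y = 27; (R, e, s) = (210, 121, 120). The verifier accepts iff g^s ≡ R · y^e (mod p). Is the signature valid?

invalid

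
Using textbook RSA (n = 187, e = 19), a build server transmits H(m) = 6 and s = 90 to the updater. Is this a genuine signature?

genuine

Squares mod 187: s^1≡90, s^2≡59, s^4≡115, s^8≡135, s^16≡86
19 = 16 + 2 + 1, so s^19 ≡ 86·59·90 ≡ 6 (mod 187)
s^19 mod 187 = 6 matches H(m).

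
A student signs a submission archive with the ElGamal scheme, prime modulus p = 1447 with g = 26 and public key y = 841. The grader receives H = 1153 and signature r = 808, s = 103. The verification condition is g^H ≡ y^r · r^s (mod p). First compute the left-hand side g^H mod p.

589

26^1153 mod 1447 = 589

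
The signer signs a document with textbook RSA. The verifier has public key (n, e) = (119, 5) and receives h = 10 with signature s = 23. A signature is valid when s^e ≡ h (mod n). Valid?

no

Squares mod 119: s^1≡23, s^2≡53, s^4≡72
5 = 4 + 1, so s^5 ≡ 72·23 ≡ 109 (mod 119)
s^5 mod 119 = 109, but h = 10.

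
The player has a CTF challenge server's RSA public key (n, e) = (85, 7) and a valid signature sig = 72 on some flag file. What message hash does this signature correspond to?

sig^2 ≡ 72^2 = 5184 ≡ 84
sig^4 ≡ 84^2 = 7056 ≡ 1
7 = 4 + 2 + 1, so sig^7 ≡ 1·84·72 ≡ 13 (mod 85)

13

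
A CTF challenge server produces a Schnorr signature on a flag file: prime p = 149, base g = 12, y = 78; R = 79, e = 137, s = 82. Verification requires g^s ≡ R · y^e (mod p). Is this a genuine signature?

forged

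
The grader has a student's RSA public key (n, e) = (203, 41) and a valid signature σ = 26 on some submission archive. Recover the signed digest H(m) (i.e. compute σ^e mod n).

σ^2 ≡ 26^2 = 676 ≡ 67
σ^4 ≡ 67^2 = 4489 ≡ 23
σ^8 ≡ 23^2 = 529 ≡ 123
σ^16 ≡ 123^2 = 15129 ≡ 107
σ^32 ≡ 107^2 = 11449 ≡ 81
41 = 32 + 8 + 1, so σ^41 ≡ 81·123·26 ≡ 10 (mod 203)

10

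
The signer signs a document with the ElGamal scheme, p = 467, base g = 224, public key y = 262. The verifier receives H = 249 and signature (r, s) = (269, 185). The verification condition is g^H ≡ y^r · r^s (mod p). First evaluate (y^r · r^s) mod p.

215

262^2 = 68644 ≡ 462
262^4 ≡ 462^2 = 213444 ≡ 25
262^8 ≡ 25^2 = 625 ≡ 158
262^16 ≡ 158^2 = 24964 ≡ 213
262^32 ≡ 213^2 = 45369 ≡ 70
262^64 ≡ 70^2 = 4900 ≡ 230
262^128 ≡ 230^2 = 52900 ≡ 129
262^256 ≡ 129^2 = 16641 ≡ 296
269 = 256 + 8 + 4 + 1, so 262^269 ≡ 296·158·25·262 ≡ 349 (mod 467)
269^2 = 72361 ≡ 443
269^4 ≡ 443^2 = 196249 ≡ 109
269^8 ≡ 109^2 = 11881 ≡ 206
269^16 ≡ 206^2 = 42436 ≡ 406
269^32 ≡ 406^2 = 164836 ≡ 452
269^64 ≡ 452^2 = 204304 ≡ 225
269^128 ≡ 225^2 = 50625 ≡ 189
185 = 128 + 32 + 16 + 8 + 1, so 269^185 ≡ 189·452·406·206·269 ≡ 295 (mod 467)
y^r · r^s ≡ 349·295 = 102955 ≡ 215 (mod 467)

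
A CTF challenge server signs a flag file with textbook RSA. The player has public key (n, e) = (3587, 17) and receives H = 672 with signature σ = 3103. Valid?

yes

σ^2 ≡ 3103^2 = 9628609 ≡ 1101
σ^4 ≡ 1101^2 = 1212201 ≡ 3382
σ^8 ≡ 3382^2 = 11437924 ≡ 2568
σ^16 ≡ 2568^2 = 6594624 ≡ 1718
17 = 16 + 1, so σ^17 ≡ 1718·3103 ≡ 672 (mod 3587)
Since 672 equals the digest 672, verification succeeds.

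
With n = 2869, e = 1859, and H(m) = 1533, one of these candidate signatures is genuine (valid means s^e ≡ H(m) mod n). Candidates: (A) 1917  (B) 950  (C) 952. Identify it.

Candidate A: 1917^1859 mod 2869 = 1336
Candidate B: 950^1859 mod 2869 = 2413
Candidate C: 952^1859 mod 2869 = 1533
  → matches H(m) = 1533

C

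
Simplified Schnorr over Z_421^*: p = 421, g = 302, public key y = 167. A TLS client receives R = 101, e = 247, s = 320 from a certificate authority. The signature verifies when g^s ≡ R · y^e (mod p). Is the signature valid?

g^s mod p:
302^2 = 91204 ≡ 268
302^4 ≡ 268^2 = 71824 ≡ 254
302^8 ≡ 254^2 = 64516 ≡ 103
302^16 ≡ 103^2 = 10609 ≡ 84
302^32 ≡ 84^2 = 7056 ≡ 320
302^64 ≡ 320^2 = 102400 ≡ 97
302^128 ≡ 97^2 = 9409 ≡ 147
302^256 ≡ 147^2 = 21609 ≡ 138
320 = 256 + 64, so 302^320 ≡ 138·97 ≡ 335 (mod 421)
R · y^e mod p:
167^2 = 27889 ≡ 103
167^4 ≡ 103^2 = 10609 ≡ 84
167^8 ≡ 84^2 = 7056 ≡ 320
167^16 ≡ 320^2 = 102400 ≡ 97
167^32 ≡ 97^2 = 9409 ≡ 147
167^64 ≡ 147^2 = 21609 ≡ 138
167^128 ≡ 138^2 = 19044 ≡ 99
247 = 128 + 64 + 32 + 16 + 4 + 2 + 1, so 167^247 ≡ 99·138·147·97·84·103·167 ≡ 58 (mod 421)
101·58 = 5858 ≡ 385 (mod 421)
335 ≠ 385; the check fails.

invalid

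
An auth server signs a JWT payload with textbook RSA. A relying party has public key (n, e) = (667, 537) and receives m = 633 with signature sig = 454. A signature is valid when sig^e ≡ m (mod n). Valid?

Squares mod 667: sig^1≡454, sig^2≡13, sig^4≡169, sig^8≡547, sig^16≡393, sig^32≡372, sig^64≡315, sig^128≡509, sig^256≡285, sig^512≡518
537 = 512 + 16 + 8 + 1, so sig^537 ≡ 518·393·547·454 ≡ 398 (mod 667)
sig^537 mod 667 = 398, but m = 633.

no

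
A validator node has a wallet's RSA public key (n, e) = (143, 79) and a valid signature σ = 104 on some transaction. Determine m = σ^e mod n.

Squares mod 143: σ^1≡104, σ^2≡91, σ^4≡130, σ^8≡26, σ^16≡104, σ^32≡91, σ^64≡130
79 = 64 + 8 + 4 + 2 + 1, so σ^79 ≡ 130·26·130·91·104 ≡ 130 (mod 143)

130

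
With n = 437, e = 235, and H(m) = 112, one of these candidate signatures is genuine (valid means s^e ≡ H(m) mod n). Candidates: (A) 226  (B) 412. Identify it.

Candidate A: Squares mod 437: 226^1≡226, 226^2≡384, 226^4≡187, 226^8≡9, 226^16≡81, 226^32≡6, 226^64≡36, 226^128≡422; 235 = 128 + 64 + 32 + 8 + 2 + 1, so 226^235 ≡ 422·36·6·9·384·226 ≡ 112 (mod 437)
  → matches H(m) = 112
Candidate B: Squares mod 437: 412^1≡412, 412^2≡188, 412^4≡384, 412^8≡187, 412^16≡9, 412^32≡81, 412^64≡6, 412^128≡36; 235 = 128 + 64 + 32 + 8 + 2 + 1, so 412^235 ≡ 36·6·81·187·188·412 ≡ 260 (mod 437)

A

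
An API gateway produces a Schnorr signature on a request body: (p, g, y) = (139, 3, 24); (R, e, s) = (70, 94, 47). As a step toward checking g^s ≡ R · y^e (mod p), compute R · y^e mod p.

126

Squares mod 139: 24^1≡24, 24^2≡20, 24^4≡122, 24^8≡11, 24^16≡121, 24^32≡46, 24^64≡31
94 = 64 + 16 + 8 + 4 + 2, so 24^94 ≡ 31·121·11·122·20 ≡ 113 (mod 139)
R · y^e ≡ 70·113 = 7910 ≡ 126 (mod 139)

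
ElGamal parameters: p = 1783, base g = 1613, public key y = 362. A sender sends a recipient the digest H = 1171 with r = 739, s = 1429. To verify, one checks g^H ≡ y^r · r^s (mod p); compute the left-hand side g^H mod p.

1381

1613^1171 mod 1783 = 1381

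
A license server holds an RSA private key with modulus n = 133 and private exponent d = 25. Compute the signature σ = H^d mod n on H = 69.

H^2 ≡ 69^2 = 4761 ≡ 106
H^4 ≡ 106^2 = 11236 ≡ 64
H^8 ≡ 64^2 = 4096 ≡ 106
H^16 ≡ 106^2 = 11236 ≡ 64
25 = 16 + 8 + 1, so H^25 ≡ 64·106·69 ≡ 69 (mod 133)

69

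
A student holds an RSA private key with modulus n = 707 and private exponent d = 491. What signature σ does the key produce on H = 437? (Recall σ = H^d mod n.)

348

Squares mod 707: H^1≡437, H^2≡79, H^4≡585, H^8≡37, H^16≡662, H^32≡611, H^64≡25, H^128≡625, H^256≡361
491 = 256 + 128 + 64 + 32 + 8 + 2 + 1, so H^491 ≡ 361·625·25·611·37·79·437 ≡ 348 (mod 707)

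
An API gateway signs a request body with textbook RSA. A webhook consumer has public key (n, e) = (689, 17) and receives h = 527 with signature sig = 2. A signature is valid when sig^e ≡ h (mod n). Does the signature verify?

does not verify

sig^2 ≡ 2^2 = 4
sig^4 ≡ 4^2 = 16
sig^8 ≡ 16^2 = 256
sig^16 ≡ 256^2 = 65536 ≡ 81
17 = 16 + 1, so sig^17 ≡ 81·2 ≡ 162 (mod 689)
162 ≠ 527, so verification fails.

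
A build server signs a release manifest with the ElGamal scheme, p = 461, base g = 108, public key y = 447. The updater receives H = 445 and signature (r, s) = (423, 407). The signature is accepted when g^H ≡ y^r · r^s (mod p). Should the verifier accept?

accept

Left side g^H mod p:
108^2 = 11664 ≡ 139
108^4 ≡ 139^2 = 19321 ≡ 420
108^8 ≡ 420^2 = 176400 ≡ 298
108^16 ≡ 298^2 = 88804 ≡ 292
108^32 ≡ 292^2 = 85264 ≡ 440
108^64 ≡ 440^2 = 193600 ≡ 441
108^128 ≡ 441^2 = 194481 ≡ 400
108^256 ≡ 400^2 = 160000 ≡ 33
445 = 256 + 128 + 32 + 16 + 8 + 4 + 1, so 108^445 ≡ 33·400·440·292·298·420·108 ≡ 13 (mod 461)
Right side y^r · r^s mod p:
447^2 = 199809 ≡ 196
447^4 ≡ 196^2 = 38416 ≡ 153
447^8 ≡ 153^2 = 23409 ≡ 359
447^16 ≡ 359^2 = 128881 ≡ 262
447^32 ≡ 262^2 = 68644 ≡ 416
447^64 ≡ 416^2 = 173056 ≡ 181
447^128 ≡ 181^2 = 32761 ≡ 30
447^256 ≡ 30^2 = 900 ≡ 439
423 = 256 + 128 + 32 + 4 + 2 + 1, so 447^423 ≡ 439·30·416·153·196·447 ≡ 45 (mod 461)
423^2 = 178929 ≡ 61
423^4 ≡ 61^2 = 3721 ≡ 33
423^8 ≡ 33^2 = 1089 ≡ 167
423^16 ≡ 167^2 = 27889 ≡ 229
423^32 ≡ 229^2 = 52441 ≡ 348
423^64 ≡ 348^2 = 121104 ≡ 322
423^128 ≡ 322^2 = 103684 ≡ 420
423^256 ≡ 420^2 = 176400 ≡ 298
407 = 256 + 128 + 16 + 4 + 2 + 1, so 423^407 ≡ 298·420·229·33·61·423 ≡ 72 (mod 461)
45·72 = 3240 ≡ 13 (mod 461)
13 ≡ 13 (mod 461), so the signature is genuine.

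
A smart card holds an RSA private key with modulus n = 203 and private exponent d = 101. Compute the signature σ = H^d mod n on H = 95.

184

H^2 ≡ 95^2 = 9025 ≡ 93
H^4 ≡ 93^2 = 8649 ≡ 123
H^8 ≡ 123^2 = 15129 ≡ 107
H^16 ≡ 107^2 = 11449 ≡ 81
H^32 ≡ 81^2 = 6561 ≡ 65
H^64 ≡ 65^2 = 4225 ≡ 165
101 = 64 + 32 + 4 + 1, so H^101 ≡ 165·65·123·95 ≡ 184 (mod 203)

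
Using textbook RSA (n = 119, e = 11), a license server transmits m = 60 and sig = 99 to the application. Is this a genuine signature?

forged

Squares mod 119: sig^1≡99, sig^2≡43, sig^4≡64, sig^8≡50
11 = 8 + 2 + 1, so sig^11 ≡ 50·43·99 ≡ 78 (mod 119)
sig^11 mod 119 = 78, but m = 60.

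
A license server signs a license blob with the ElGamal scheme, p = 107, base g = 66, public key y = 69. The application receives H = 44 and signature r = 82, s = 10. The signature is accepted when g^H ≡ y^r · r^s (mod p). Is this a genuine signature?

forged

Left side g^H mod p:
Squares mod 107: 66^1≡66, 66^2≡76, 66^4≡105, 66^8≡4, 66^16≡16, 66^32≡42
44 = 32 + 8 + 4, so 66^44 ≡ 42·4·105 ≡ 92 (mod 107)
Right side y^r · r^s mod p:
Squares mod 107: 69^1≡69, 69^2≡53, 69^4≡27, 69^8≡87, 69^16≡79, 69^32≡35, 69^64≡48
82 = 64 + 16 + 2, so 69^82 ≡ 48·79·53 ≡ 30 (mod 107)
Squares mod 107: 82^1≡82, 82^2≡90, 82^4≡75, 82^8≡61
10 = 8 + 2, so 82^10 ≡ 61·90 ≡ 33 (mod 107)
30·33 = 990 ≡ 27 (mod 107)
92 ≠ 27, so verification fails.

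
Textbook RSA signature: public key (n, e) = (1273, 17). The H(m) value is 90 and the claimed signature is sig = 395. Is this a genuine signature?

sig^17 mod 1273 = 90
sig^17 mod 1273 = 90 matches H(m).

genuine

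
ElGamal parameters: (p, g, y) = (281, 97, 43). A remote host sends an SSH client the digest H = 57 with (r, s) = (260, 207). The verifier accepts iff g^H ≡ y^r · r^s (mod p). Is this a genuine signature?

forged

Left side g^H mod p:
97^2 = 9409 ≡ 136
97^4 ≡ 136^2 = 18496 ≡ 231
97^8 ≡ 231^2 = 53361 ≡ 252
97^16 ≡ 252^2 = 63504 ≡ 279
97^32 ≡ 279^2 = 77841 ≡ 4
57 = 32 + 16 + 8 + 1, so 97^57 ≡ 4·279·252·97 ≡ 24 (mod 281)
Right side y^r · r^s mod p:
43^2 = 1849 ≡ 163
43^4 ≡ 163^2 = 26569 ≡ 155
43^8 ≡ 155^2 = 24025 ≡ 140
43^16 ≡ 140^2 = 19600 ≡ 211
43^32 ≡ 211^2 = 44521 ≡ 123
43^64 ≡ 123^2 = 15129 ≡ 236
43^128 ≡ 236^2 = 55696 ≡ 58
43^256 ≡ 58^2 = 3364 ≡ 273
260 = 256 + 4, so 43^260 ≡ 273·155 ≡ 165 (mod 281)
260^2 = 67600 ≡ 160
260^4 ≡ 160^2 = 25600 ≡ 29
260^8 ≡ 29^2 = 841 ≡ 279
260^16 ≡ 279^2 = 77841 ≡ 4
260^32 ≡ 4^2 = 16
260^64 ≡ 16^2 = 256
260^128 ≡ 256^2 = 65536 ≡ 63
207 = 128 + 64 + 8 + 4 + 2 + 1, so 260^207 ≡ 63·256·279·29·160·260 ≡ 19 (mod 281)
165·19 = 3135 ≡ 44 (mod 281)
24 ≠ 44, so verification fails.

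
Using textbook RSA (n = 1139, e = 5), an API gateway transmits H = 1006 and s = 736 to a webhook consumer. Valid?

Squares mod 1139: s^1≡736, s^2≡671, s^4≡336
5 = 4 + 1, so s^5 ≡ 336·736 ≡ 133 (mod 1139)
s^5 mod 1139 = 133, but H = 1006.

no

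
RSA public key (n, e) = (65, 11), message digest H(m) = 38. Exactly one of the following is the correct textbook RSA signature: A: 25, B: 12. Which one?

B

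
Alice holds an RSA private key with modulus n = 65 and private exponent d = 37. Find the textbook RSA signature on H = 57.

H^2 ≡ 57^2 = 3249 ≡ 64
H^4 ≡ 64^2 = 4096 ≡ 1
H^8 ≡ 1^2 = 1
H^16 ≡ 1^2 = 1
H^32 ≡ 1^2 = 1
37 = 32 + 4 + 1, so H^37 ≡ 1·1·57 ≡ 57 (mod 65)

57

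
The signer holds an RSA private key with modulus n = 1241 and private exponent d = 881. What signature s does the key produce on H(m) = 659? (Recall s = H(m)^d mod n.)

183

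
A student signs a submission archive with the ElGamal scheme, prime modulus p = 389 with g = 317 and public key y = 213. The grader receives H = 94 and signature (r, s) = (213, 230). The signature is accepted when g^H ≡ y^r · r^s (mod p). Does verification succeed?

Left side g^H mod p:
317^2 = 100489 ≡ 127
317^4 ≡ 127^2 = 16129 ≡ 180
317^8 ≡ 180^2 = 32400 ≡ 113
317^16 ≡ 113^2 = 12769 ≡ 321
317^32 ≡ 321^2 = 103041 ≡ 345
317^64 ≡ 345^2 = 119025 ≡ 380
94 = 64 + 16 + 8 + 4 + 2, so 317^94 ≡ 380·321·113·180·127 ≡ 46 (mod 389)
Right side y^r · r^s mod p:
213^2 = 45369 ≡ 245
213^4 ≡ 245^2 = 60025 ≡ 119
213^8 ≡ 119^2 = 14161 ≡ 157
213^16 ≡ 157^2 = 24649 ≡ 142
213^32 ≡ 142^2 = 20164 ≡ 325
213^64 ≡ 325^2 = 105625 ≡ 206
213^128 ≡ 206^2 = 42436 ≡ 35
213 = 128 + 64 + 16 + 4 + 1, so 213^213 ≡ 35·206·142·119·213 ≡ 209 (mod 389)
213^2 = 45369 ≡ 245
213^4 ≡ 245^2 = 60025 ≡ 119
213^8 ≡ 119^2 = 14161 ≡ 157
213^16 ≡ 157^2 = 24649 ≡ 142
213^32 ≡ 142^2 = 20164 ≡ 325
213^64 ≡ 325^2 = 105625 ≡ 206
213^128 ≡ 206^2 = 42436 ≡ 35
230 = 128 + 64 + 32 + 4 + 2, so 213^230 ≡ 35·206·325·119·245 ≡ 164 (mod 389)
209·164 = 34276 ≡ 44 (mod 389)
46 ≠ 44, so verification fails.

fails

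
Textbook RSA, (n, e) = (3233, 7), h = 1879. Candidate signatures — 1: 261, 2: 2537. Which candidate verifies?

Candidate 1: 261^7 mod 3233 = 152
Candidate 2: 2537^7 mod 3233 = 1879
  → matches h = 1879

2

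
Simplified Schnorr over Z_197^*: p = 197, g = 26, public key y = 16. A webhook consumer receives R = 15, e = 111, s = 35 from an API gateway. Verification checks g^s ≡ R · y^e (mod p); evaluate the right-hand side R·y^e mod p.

93

16^2 = 256 ≡ 59
16^4 ≡ 59^2 = 3481 ≡ 132
16^8 ≡ 132^2 = 17424 ≡ 88
16^16 ≡ 88^2 = 7744 ≡ 61
16^32 ≡ 61^2 = 3721 ≡ 175
16^64 ≡ 175^2 = 30625 ≡ 90
111 = 64 + 32 + 8 + 4 + 2 + 1, so 16^111 ≡ 90·175·88·132·59·16 ≡ 85 (mod 197)
R · y^e ≡ 15·85 = 1275 ≡ 93 (mod 197)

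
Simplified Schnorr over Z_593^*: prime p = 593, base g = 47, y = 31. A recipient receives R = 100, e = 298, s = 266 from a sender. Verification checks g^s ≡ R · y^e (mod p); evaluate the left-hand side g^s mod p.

34

47^2 = 2209 ≡ 430
47^4 ≡ 430^2 = 184900 ≡ 477
47^8 ≡ 477^2 = 227529 ≡ 410
47^16 ≡ 410^2 = 168100 ≡ 281
47^32 ≡ 281^2 = 78961 ≡ 92
47^64 ≡ 92^2 = 8464 ≡ 162
47^128 ≡ 162^2 = 26244 ≡ 152
47^256 ≡ 152^2 = 23104 ≡ 570
266 = 256 + 8 + 2, so 47^266 ≡ 570·410·430 ≡ 34 (mod 593)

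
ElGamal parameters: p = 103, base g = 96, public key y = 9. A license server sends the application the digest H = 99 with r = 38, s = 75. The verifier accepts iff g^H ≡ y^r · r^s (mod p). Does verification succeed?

fails

Left side g^H mod p:
96^2 = 9216 ≡ 49
96^4 ≡ 49^2 = 2401 ≡ 32
96^8 ≡ 32^2 = 1024 ≡ 97
96^16 ≡ 97^2 = 9409 ≡ 36
96^32 ≡ 36^2 = 1296 ≡ 60
96^64 ≡ 60^2 = 3600 ≡ 98
99 = 64 + 32 + 2 + 1, so 96^99 ≡ 98·60·49·96 ≡ 3 (mod 103)
Right side y^r · r^s mod p:
9^2 = 81
9^4 ≡ 81^2 = 6561 ≡ 72
9^8 ≡ 72^2 = 5184 ≡ 34
9^16 ≡ 34^2 = 1156 ≡ 23
9^32 ≡ 23^2 = 529 ≡ 14
38 = 32 + 4 + 2, so 9^38 ≡ 14·72·81 ≡ 72 (mod 103)
38^2 = 1444 ≡ 2
38^4 ≡ 2^2 = 4
38^8 ≡ 4^2 = 16
38^16 ≡ 16^2 = 256 ≡ 50
38^32 ≡ 50^2 = 2500 ≡ 28
38^64 ≡ 28^2 = 784 ≡ 63
75 = 64 + 8 + 2 + 1, so 38^75 ≡ 63·16·2·38 ≡ 79 (mod 103)
72·79 = 5688 ≡ 23 (mod 103)
3 ≠ 23, so verification fails.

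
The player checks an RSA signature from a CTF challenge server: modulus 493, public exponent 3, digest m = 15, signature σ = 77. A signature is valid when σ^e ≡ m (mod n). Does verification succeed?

passes

Squares mod 493: σ^1≡77, σ^2≡13
3 = 2 + 1, so σ^3 ≡ 13·77 ≡ 15 (mod 493)
σ^3 mod 493 = 15 matches m.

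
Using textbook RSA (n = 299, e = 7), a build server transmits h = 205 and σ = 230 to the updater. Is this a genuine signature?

forged

Squares mod 299: σ^1≡230, σ^2≡276, σ^4≡230
7 = 4 + 2 + 1, so σ^7 ≡ 230·276·230 ≡ 230 (mod 299)
σ^7 mod 299 = 230, but h = 205.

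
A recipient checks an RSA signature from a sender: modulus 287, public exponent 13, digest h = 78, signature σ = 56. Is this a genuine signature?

σ^13 mod 287 = 252
σ^13 mod 287 = 252, but h = 78.

forged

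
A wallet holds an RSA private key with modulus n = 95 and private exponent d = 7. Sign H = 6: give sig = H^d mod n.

66

H^2 ≡ 6^2 = 36
H^4 ≡ 36^2 = 1296 ≡ 61
7 = 4 + 2 + 1, so H^7 ≡ 61·36·6 ≡ 66 (mod 95)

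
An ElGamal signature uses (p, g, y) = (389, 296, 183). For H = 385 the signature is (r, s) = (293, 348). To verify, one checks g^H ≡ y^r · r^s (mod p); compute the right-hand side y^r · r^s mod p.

86

183^293 mod 389 = 354
293^348 mod 389 = 42
y^r · r^s ≡ 354·42 = 14868 ≡ 86 (mod 389)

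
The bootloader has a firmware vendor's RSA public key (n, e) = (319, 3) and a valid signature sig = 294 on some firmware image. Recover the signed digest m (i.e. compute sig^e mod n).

6

sig^2 ≡ 294^2 = 86436 ≡ 306
3 = 2 + 1, so sig^3 ≡ 306·294 ≡ 6 (mod 319)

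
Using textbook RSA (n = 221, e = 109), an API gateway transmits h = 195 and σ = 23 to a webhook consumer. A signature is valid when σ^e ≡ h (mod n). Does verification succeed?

Squares mod 221: σ^1≡23, σ^2≡87, σ^4≡55, σ^8≡152, σ^16≡120, σ^32≡35, σ^64≡120
109 = 64 + 32 + 8 + 4 + 1, so σ^109 ≡ 120·35·152·55·23 ≡ 10 (mod 221)
10 ≠ 195, so verification fails.

fails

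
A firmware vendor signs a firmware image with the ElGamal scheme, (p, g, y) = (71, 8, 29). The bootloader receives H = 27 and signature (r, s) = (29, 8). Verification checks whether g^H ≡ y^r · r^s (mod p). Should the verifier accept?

Left side g^H mod p:
Squares mod 71: 8^1≡8, 8^2≡64, 8^4≡49, 8^8≡58, 8^16≡27
27 = 16 + 8 + 2 + 1, so 8^27 ≡ 27·58·64·8 ≡ 60 (mod 71)
Right side y^r · r^s mod p:
Squares mod 71: 29^1≡29, 29^2≡60, 29^4≡50, 29^8≡15, 29^16≡12
29 = 16 + 8 + 4 + 1, so 29^29 ≡ 12·15·50·29 ≡ 4 (mod 71)
Squares mod 71: 29^1≡29, 29^2≡60, 29^4≡50, 29^8≡15
29^8 ≡ 15 (mod 71)
4·15 = 60 ≡ 60 (mod 71)
60 ≡ 60 (mod 71), so the signature is genuine.

accept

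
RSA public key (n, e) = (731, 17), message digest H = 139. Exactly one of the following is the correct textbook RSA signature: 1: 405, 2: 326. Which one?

2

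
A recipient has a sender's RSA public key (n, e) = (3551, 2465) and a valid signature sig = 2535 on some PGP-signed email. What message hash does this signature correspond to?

2294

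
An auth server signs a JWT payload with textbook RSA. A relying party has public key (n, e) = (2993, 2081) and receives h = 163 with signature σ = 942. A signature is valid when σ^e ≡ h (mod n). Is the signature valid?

Squares mod 2993: σ^1≡942, σ^2≡1436, σ^4≡2912, σ^8≡575, σ^16≡1395, σ^32≡575, σ^64≡1395, σ^128≡575, σ^256≡1395, σ^512≡575, σ^1024≡1395, σ^2048≡575
2081 = 2048 + 32 + 1, so σ^2081 ≡ 575·575·942 ≡ 163 (mod 2993)
Since 163 equals the digest 163, verification succeeds.

valid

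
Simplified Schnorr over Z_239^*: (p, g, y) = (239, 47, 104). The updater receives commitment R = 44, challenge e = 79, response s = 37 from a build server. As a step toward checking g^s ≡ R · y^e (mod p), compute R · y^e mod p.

104^79 mod 239 = 205
R · y^e ≡ 44·205 = 9020 ≡ 177 (mod 239)

177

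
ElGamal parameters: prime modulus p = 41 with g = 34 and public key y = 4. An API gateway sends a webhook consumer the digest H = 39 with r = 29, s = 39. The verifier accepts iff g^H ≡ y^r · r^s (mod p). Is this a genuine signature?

genuine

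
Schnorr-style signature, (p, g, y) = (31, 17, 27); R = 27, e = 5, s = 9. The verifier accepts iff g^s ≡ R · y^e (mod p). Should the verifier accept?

g^s mod p:
Squares mod 31: 17^1≡17, 17^2≡10, 17^4≡7, 17^8≡18
9 = 8 + 1, so 17^9 ≡ 18·17 ≡ 27 (mod 31)
R · y^e mod p:
Squares mod 31: 27^1≡27, 27^2≡16, 27^4≡8
5 = 4 + 1, so 27^5 ≡ 8·27 ≡ 30 (mod 31)
27·30 = 810 ≡ 4 (mod 31)
27 ≠ 4; the check fails.

reject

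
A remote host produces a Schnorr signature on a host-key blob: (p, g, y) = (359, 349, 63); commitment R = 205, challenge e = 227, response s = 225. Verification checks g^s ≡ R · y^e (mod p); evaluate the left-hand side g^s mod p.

349^2 = 121801 ≡ 100
349^4 ≡ 100^2 = 10000 ≡ 307
349^8 ≡ 307^2 = 94249 ≡ 191
349^16 ≡ 191^2 = 36481 ≡ 222
349^32 ≡ 222^2 = 49284 ≡ 101
349^64 ≡ 101^2 = 10201 ≡ 149
349^128 ≡ 149^2 = 22201 ≡ 302
225 = 128 + 64 + 32 + 1, so 349^225 ≡ 302·149·101·349 ≡ 343 (mod 359)

343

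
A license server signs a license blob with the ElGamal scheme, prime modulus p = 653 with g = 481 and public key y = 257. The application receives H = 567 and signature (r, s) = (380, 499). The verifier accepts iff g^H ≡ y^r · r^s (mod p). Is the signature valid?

Left side g^H mod p:
Squares mod 653: 481^1≡481, 481^2≡199, 481^4≡421, 481^8≡278, 481^16≡230, 481^32≡7, 481^64≡49, 481^128≡442, 481^256≡117, 481^512≡629
567 = 512 + 32 + 16 + 4 + 2 + 1, so 481^567 ≡ 629·7·230·421·199·481 ≡ 8 (mod 653)
Right side y^r · r^s mod p:
Squares mod 653: 257^1≡257, 257^2≡96, 257^4≡74, 257^8≡252, 257^16≡163, 257^32≡449, 257^64≡477, 257^128≡285, 257^256≡253
380 = 256 + 64 + 32 + 16 + 8 + 4, so 257^380 ≡ 253·477·449·163·252·74 ≡ 542 (mod 653)
Squares mod 653: 380^1≡380, 380^2≡87, 380^4≡386, 380^8≡112, 380^16≡137, 380^32≡485, 380^64≡145, 380^128≡129, 380^256≡316
499 = 256 + 128 + 64 + 32 + 16 + 2 + 1, so 380^499 ≡ 316·129·145·485·137·87·380 ≡ 237 (mod 653)
542·237 = 128454 ≡ 466 (mod 653)
8 ≠ 466, so verification fails.

invalid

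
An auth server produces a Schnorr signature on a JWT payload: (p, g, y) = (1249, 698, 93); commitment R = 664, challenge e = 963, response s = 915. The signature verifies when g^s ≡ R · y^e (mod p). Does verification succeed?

g^s mod p:
698^2 = 487204 ≡ 94
698^4 ≡ 94^2 = 8836 ≡ 93
698^8 ≡ 93^2 = 8649 ≡ 1155
698^16 ≡ 1155^2 = 1334025 ≡ 93
698^32 ≡ 93^2 = 8649 ≡ 1155
698^64 ≡ 1155^2 = 1334025 ≡ 93
698^128 ≡ 93^2 = 8649 ≡ 1155
698^256 ≡ 1155^2 = 1334025 ≡ 93
698^512 ≡ 93^2 = 8649 ≡ 1155
915 = 512 + 256 + 128 + 16 + 2 + 1, so 698^915 ≡ 1155·93·1155·93·94·698 ≡ 664 (mod 1249)
R · y^e mod p:
93^2 = 8649 ≡ 1155
93^4 ≡ 1155^2 = 1334025 ≡ 93
93^8 ≡ 93^2 = 8649 ≡ 1155
93^16 ≡ 1155^2 = 1334025 ≡ 93
93^32 ≡ 93^2 = 8649 ≡ 1155
93^64 ≡ 1155^2 = 1334025 ≡ 93
93^128 ≡ 93^2 = 8649 ≡ 1155
93^256 ≡ 1155^2 = 1334025 ≡ 93
93^512 ≡ 93^2 = 8649 ≡ 1155
963 = 512 + 256 + 128 + 64 + 2 + 1, so 93^963 ≡ 1155·93·1155·93·1155·93 ≡ 1 (mod 1249)
664·1 = 664 ≡ 664 (mod 1249)
664 ≡ 664 (mod 1249); signature holds.

passes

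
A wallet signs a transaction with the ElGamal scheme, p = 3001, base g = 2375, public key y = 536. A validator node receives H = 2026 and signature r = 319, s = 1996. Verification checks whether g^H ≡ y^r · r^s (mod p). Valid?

Left side g^H mod p:
2375^2 = 5640625 ≡ 1746
2375^4 ≡ 1746^2 = 3048516 ≡ 2501
2375^8 ≡ 2501^2 = 6255001 ≡ 917
2375^16 ≡ 917^2 = 840889 ≡ 609
2375^32 ≡ 609^2 = 370881 ≡ 1758
2375^64 ≡ 1758^2 = 3090564 ≡ 2535
2375^128 ≡ 2535^2 = 6426225 ≡ 1084
2375^256 ≡ 1084^2 = 1175056 ≡ 1665
2375^512 ≡ 1665^2 = 2772225 ≡ 2302
2375^1024 ≡ 2302^2 = 5299204 ≡ 2439
2026 = 1024 + 512 + 256 + 128 + 64 + 32 + 8 + 2, so 2375^2026 ≡ 2439·2302·1665·1084·2535·1758·917·1746 ≡ 1899 (mod 3001)
Right side y^r · r^s mod p:
536^2 = 287296 ≡ 2201
536^4 ≡ 2201^2 = 4844401 ≡ 787
536^8 ≡ 787^2 = 619369 ≡ 1163
536^16 ≡ 1163^2 = 1352569 ≡ 2119
536^32 ≡ 2119^2 = 4490161 ≡ 665
536^64 ≡ 665^2 = 442225 ≡ 1078
536^128 ≡ 1078^2 = 1162084 ≡ 697
536^256 ≡ 697^2 = 485809 ≡ 2648
319 = 256 + 32 + 16 + 8 + 4 + 2 + 1, so 536^319 ≡ 2648·665·2119·1163·787·2201·536 ≡ 533 (mod 3001)
319^2 = 101761 ≡ 2728
319^4 ≡ 2728^2 = 7441984 ≡ 2505
319^8 ≡ 2505^2 = 6275025 ≡ 2935
319^16 ≡ 2935^2 = 8614225 ≡ 1355
319^32 ≡ 1355^2 = 1836025 ≡ 2414
319^64 ≡ 2414^2 = 5827396 ≡ 2455
319^128 ≡ 2455^2 = 6027025 ≡ 1017
319^256 ≡ 1017^2 = 1034289 ≡ 1945
319^512 ≡ 1945^2 = 3783025 ≡ 1765
319^1024 ≡ 1765^2 = 3115225 ≡ 187
1996 = 1024 + 512 + 256 + 128 + 64 + 8 + 4, so 319^1996 ≡ 187·1765·1945·1017·2455·2935·2505 ≡ 2745 (mod 3001)
533·2745 = 1463085 ≡ 1598 (mod 3001)
1899 ≠ 1598, so verification fails.

no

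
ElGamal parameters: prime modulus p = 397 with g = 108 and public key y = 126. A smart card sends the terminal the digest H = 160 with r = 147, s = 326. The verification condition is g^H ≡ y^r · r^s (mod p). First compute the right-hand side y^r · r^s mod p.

110

126^147 mod 397 = 16
147^326 mod 397 = 255
y^r · r^s ≡ 16·255 = 4080 ≡ 110 (mod 397)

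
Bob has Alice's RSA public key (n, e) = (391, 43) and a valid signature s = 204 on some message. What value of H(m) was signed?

s^2 ≡ 204^2 = 41616 ≡ 170
s^4 ≡ 170^2 = 28900 ≡ 357
s^8 ≡ 357^2 = 127449 ≡ 374
s^16 ≡ 374^2 = 139876 ≡ 289
s^32 ≡ 289^2 = 83521 ≡ 238
43 = 32 + 8 + 2 + 1, so s^43 ≡ 238·374·170·204 ≡ 153 (mod 391)

153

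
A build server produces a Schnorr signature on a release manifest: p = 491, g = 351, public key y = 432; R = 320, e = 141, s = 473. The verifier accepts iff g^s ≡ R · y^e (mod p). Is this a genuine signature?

g^s mod p:
351^2 = 123201 ≡ 451
351^4 ≡ 451^2 = 203401 ≡ 127
351^8 ≡ 127^2 = 16129 ≡ 417
351^16 ≡ 417^2 = 173889 ≡ 75
351^32 ≡ 75^2 = 5625 ≡ 224
351^64 ≡ 224^2 = 50176 ≡ 94
351^128 ≡ 94^2 = 8836 ≡ 489
351^256 ≡ 489^2 = 239121 ≡ 4
473 = 256 + 128 + 64 + 16 + 8 + 1, so 351^473 ≡ 4·489·94·75·417·351 ≡ 239 (mod 491)
R · y^e mod p:
432^2 = 186624 ≡ 44
432^4 ≡ 44^2 = 1936 ≡ 463
432^8 ≡ 463^2 = 214369 ≡ 293
432^16 ≡ 293^2 = 85849 ≡ 415
432^32 ≡ 415^2 = 172225 ≡ 375
432^64 ≡ 375^2 = 140625 ≡ 199
432^128 ≡ 199^2 = 39601 ≡ 321
141 = 128 + 8 + 4 + 1, so 432^141 ≡ 321·293·463·432 ≡ 79 (mod 491)
320·79 = 25280 ≡ 239 (mod 491)
239 ≡ 239 (mod 491); signature holds.

genuine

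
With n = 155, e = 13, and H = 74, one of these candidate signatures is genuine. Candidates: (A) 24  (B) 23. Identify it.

A

Candidate A: Squares mod 155: 24^1≡24, 24^2≡111, 24^4≡76, 24^8≡41; 13 = 8 + 4 + 1, so 24^13 ≡ 41·76·24 ≡ 74 (mod 155)
  → matches H = 74
Candidate B: Squares mod 155: 23^1≡23, 23^2≡64, 23^4≡66, 23^8≡16; 13 = 8 + 4 + 1, so 23^13 ≡ 16·66·23 ≡ 108 (mod 155)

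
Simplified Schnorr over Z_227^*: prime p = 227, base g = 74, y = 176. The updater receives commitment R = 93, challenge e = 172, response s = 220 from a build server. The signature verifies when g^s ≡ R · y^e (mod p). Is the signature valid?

invalid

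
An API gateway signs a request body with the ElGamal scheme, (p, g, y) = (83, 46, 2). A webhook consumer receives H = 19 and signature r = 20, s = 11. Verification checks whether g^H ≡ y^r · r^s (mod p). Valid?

Left side g^H mod p:
46^2 = 2116 ≡ 41
46^4 ≡ 41^2 = 1681 ≡ 21
46^8 ≡ 21^2 = 441 ≡ 26
46^16 ≡ 26^2 = 676 ≡ 12
19 = 16 + 2 + 1, so 46^19 ≡ 12·41·46 ≡ 56 (mod 83)
Right side y^r · r^s mod p:
2^2 = 4
2^4 ≡ 4^2 = 16
2^8 ≡ 16^2 = 256 ≡ 7
2^16 ≡ 7^2 = 49
20 = 16 + 4, so 2^20 ≡ 49·16 ≡ 37 (mod 83)
20^2 = 400 ≡ 68
20^4 ≡ 68^2 = 4624 ≡ 59
20^8 ≡ 59^2 = 3481 ≡ 78
11 = 8 + 2 + 1, so 20^11 ≡ 78·68·20 ≡ 6 (mod 83)
37·6 = 222 ≡ 56 (mod 83)
56 ≡ 56 (mod 83), so the signature is genuine.

yes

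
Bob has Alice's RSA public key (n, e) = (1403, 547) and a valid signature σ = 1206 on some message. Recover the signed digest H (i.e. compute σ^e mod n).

σ^2 ≡ 1206^2 = 1454436 ≡ 928
σ^4 ≡ 928^2 = 861184 ≡ 1145
σ^8 ≡ 1145^2 = 1311025 ≡ 623
σ^16 ≡ 623^2 = 388129 ≡ 901
σ^32 ≡ 901^2 = 811801 ≡ 867
σ^64 ≡ 867^2 = 751689 ≡ 1084
σ^128 ≡ 1084^2 = 1175056 ≡ 745
σ^256 ≡ 745^2 = 555025 ≡ 840
σ^512 ≡ 840^2 = 705600 ≡ 1294
547 = 512 + 32 + 2 + 1, so σ^547 ≡ 1294·867·928·1206 ≡ 596 (mod 1403)

596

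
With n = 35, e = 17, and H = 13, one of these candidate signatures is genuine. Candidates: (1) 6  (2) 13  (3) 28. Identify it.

Candidate 1: Squares mod 35: 6^1≡6, 6^2≡1, 6^4≡1, 6^8≡1, 6^16≡1; 17 = 16 + 1, so 6^17 ≡ 1·6 ≡ 6 (mod 35)
Candidate 2: Squares mod 35: 13^1≡13, 13^2≡29, 13^4≡1, 13^8≡1, 13^16≡1; 17 = 16 + 1, so 13^17 ≡ 1·13 ≡ 13 (mod 35)
  → matches H = 13
Candidate 3: Squares mod 35: 28^1≡28, 28^2≡14, 28^4≡21, 28^8≡21, 28^16≡21; 17 = 16 + 1, so 28^17 ≡ 21·28 ≡ 28 (mod 35)

2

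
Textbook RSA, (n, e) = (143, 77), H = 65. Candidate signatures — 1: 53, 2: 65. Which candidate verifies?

Candidate 1: Squares mod 143: 53^1≡53, 53^2≡92, 53^4≡27, 53^8≡14, 53^16≡53, 53^32≡92, 53^64≡27; 77 = 64 + 8 + 4 + 1, so 53^77 ≡ 27·14·27·53 ≡ 92 (mod 143)
Candidate 2: Squares mod 143: 65^1≡65, 65^2≡78, 65^4≡78, 65^8≡78, 65^16≡78, 65^32≡78, 65^64≡78; 77 = 64 + 8 + 4 + 1, so 65^77 ≡ 78·78·78·65 ≡ 65 (mod 143)
  → matches H = 65

2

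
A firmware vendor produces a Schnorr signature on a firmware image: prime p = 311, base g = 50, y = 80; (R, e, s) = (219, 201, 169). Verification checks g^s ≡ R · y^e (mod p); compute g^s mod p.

254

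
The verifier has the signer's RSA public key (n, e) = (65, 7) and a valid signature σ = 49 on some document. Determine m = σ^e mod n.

49

σ^7 mod 65 = 49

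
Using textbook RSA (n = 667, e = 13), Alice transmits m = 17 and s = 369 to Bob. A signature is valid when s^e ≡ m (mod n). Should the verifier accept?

reject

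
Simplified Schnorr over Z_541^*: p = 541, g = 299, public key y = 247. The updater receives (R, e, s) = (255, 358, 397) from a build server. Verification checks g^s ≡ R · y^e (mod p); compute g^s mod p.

203

299^2 = 89401 ≡ 136
299^4 ≡ 136^2 = 18496 ≡ 102
299^8 ≡ 102^2 = 10404 ≡ 125
299^16 ≡ 125^2 = 15625 ≡ 477
299^32 ≡ 477^2 = 227529 ≡ 309
299^64 ≡ 309^2 = 95481 ≡ 265
299^128 ≡ 265^2 = 70225 ≡ 436
299^256 ≡ 436^2 = 190096 ≡ 205
397 = 256 + 128 + 8 + 4 + 1, so 299^397 ≡ 205·436·125·102·299 ≡ 203 (mod 541)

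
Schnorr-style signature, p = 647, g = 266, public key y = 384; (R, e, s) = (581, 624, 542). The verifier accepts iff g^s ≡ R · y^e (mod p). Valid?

yes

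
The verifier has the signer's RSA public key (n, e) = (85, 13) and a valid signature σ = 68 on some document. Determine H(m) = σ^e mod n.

68

σ^2 ≡ 68^2 = 4624 ≡ 34
σ^4 ≡ 34^2 = 1156 ≡ 51
σ^8 ≡ 51^2 = 2601 ≡ 51
13 = 8 + 4 + 1, so σ^13 ≡ 51·51·68 ≡ 68 (mod 85)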